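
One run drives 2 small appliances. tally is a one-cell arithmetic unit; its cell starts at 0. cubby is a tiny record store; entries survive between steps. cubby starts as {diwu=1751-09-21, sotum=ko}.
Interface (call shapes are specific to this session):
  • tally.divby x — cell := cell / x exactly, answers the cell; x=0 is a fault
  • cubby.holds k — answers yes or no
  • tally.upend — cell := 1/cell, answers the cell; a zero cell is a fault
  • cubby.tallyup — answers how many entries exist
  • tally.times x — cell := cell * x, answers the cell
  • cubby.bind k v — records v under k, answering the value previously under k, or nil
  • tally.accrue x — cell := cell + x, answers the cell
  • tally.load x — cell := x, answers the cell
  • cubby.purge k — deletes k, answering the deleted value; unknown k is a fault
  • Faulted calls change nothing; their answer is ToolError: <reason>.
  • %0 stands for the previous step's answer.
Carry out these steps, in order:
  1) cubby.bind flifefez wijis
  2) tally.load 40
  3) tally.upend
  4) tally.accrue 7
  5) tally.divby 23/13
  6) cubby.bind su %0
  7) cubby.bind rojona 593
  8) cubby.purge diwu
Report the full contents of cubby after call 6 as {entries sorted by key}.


Answer: {diwu=1751-09-21, flifefez=wijis, sotum=ko, su=3653/920}

Derivation:
! 1. cubby.bind(k→flifefez, v→wijis) -> nil
! 2. tally.load(x→40) -> 40
! 3. tally.upend() -> 1/40
! 4. tally.accrue(x→7) -> 281/40
! 5. tally.divby(x→23/13) -> 3653/920
! 6. cubby.bind(k→su, v→%0) -> nil
! 7. cubby.bind(k→rojona, v→593) -> nil
! 8. cubby.purge(k→diwu) -> 1751-09-21


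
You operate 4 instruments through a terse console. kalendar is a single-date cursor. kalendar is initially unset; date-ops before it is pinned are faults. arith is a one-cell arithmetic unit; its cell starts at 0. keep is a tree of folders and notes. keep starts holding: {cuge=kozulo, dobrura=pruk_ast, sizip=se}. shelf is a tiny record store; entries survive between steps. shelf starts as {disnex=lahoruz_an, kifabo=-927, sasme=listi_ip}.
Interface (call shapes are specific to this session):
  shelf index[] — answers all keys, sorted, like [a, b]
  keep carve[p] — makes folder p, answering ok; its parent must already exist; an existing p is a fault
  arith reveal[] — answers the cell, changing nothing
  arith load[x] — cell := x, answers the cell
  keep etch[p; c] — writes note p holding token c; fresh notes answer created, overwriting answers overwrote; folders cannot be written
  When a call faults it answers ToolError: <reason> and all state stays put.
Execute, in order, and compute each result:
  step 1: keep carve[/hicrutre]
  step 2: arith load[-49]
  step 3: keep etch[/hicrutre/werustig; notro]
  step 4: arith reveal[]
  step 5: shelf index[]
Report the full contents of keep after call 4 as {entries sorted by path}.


% keep carve(p→/hicrutre) => ok
% arith load(x→-49) => -49
% keep etch(p→/hicrutre/werustig, c→notro) => created
% arith reveal() => -49
% shelf index() => [disnex, kifabo, sasme]

Answer: {cuge=kozulo, dobrura=pruk_ast, hicrutre/, hicrutre/werustig=notro, sizip=se}


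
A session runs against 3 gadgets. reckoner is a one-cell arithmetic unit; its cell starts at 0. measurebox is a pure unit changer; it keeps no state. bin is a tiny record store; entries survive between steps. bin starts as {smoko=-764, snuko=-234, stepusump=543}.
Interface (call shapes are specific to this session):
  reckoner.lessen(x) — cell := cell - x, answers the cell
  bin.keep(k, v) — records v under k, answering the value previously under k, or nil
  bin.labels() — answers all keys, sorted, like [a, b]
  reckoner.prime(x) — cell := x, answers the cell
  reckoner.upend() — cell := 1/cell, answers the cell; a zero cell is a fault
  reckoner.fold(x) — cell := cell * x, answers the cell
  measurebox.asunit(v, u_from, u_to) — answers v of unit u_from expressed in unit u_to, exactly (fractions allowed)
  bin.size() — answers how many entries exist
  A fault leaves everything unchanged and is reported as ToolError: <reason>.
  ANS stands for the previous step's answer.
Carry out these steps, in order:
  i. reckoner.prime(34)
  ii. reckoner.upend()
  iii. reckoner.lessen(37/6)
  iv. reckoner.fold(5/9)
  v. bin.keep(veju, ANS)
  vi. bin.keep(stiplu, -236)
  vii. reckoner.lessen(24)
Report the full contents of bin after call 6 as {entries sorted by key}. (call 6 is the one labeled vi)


Answer: {smoko=-764, snuko=-234, stepusump=543, stiplu=-236, veju=-1565/459}

Derivation:
% 1. reckoner.prime(x=34) == 34
% 2. reckoner.upend() == 1/34
% 3. reckoner.lessen(x=37/6) == -313/51
% 4. reckoner.fold(x=5/9) == -1565/459
% 5. bin.keep(k=veju, v=ANS) == nil
% 6. bin.keep(k=stiplu, v=-236) == nil
% 7. reckoner.lessen(x=24) == -12581/459


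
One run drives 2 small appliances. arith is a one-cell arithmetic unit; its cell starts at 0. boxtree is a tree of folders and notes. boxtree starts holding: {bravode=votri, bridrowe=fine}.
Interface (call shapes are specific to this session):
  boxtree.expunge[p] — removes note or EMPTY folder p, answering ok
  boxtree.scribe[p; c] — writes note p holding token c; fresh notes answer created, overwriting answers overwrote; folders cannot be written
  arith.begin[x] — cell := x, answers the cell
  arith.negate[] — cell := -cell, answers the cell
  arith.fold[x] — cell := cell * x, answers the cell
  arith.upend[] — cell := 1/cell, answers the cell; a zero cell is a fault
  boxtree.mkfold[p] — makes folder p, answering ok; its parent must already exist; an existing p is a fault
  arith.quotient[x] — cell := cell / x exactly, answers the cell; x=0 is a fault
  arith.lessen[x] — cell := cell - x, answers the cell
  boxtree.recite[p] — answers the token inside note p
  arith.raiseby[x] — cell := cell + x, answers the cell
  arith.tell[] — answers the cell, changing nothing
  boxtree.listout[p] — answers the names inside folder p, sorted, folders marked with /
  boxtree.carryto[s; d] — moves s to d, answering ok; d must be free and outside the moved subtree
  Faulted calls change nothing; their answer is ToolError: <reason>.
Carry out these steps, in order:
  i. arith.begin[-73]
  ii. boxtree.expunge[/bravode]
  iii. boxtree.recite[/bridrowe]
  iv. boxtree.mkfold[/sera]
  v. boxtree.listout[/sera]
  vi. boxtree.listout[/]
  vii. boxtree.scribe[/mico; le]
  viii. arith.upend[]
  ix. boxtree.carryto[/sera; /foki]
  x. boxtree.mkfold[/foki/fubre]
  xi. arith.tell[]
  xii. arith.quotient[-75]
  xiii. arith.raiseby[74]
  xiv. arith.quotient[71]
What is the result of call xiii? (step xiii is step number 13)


> arith.begin x: -73
  -73
> boxtree.expunge p: /bravode
  ok
> boxtree.recite p: /bridrowe
  fine
> boxtree.mkfold p: /sera
  ok
> boxtree.listout p: /sera
  []
> boxtree.listout p: /
  [bridrowe, sera/]
> boxtree.scribe p: /mico c: le
  created
> arith.upend
  -1/73
> boxtree.carryto s: /sera d: /foki
  ok
> boxtree.mkfold p: /foki/fubre
  ok
> arith.tell
  -1/73
> arith.quotient x: -75
  1/5475
> arith.raiseby x: 74
  405151/5475
> arith.quotient x: 71
  405151/388725

Answer: 405151/5475


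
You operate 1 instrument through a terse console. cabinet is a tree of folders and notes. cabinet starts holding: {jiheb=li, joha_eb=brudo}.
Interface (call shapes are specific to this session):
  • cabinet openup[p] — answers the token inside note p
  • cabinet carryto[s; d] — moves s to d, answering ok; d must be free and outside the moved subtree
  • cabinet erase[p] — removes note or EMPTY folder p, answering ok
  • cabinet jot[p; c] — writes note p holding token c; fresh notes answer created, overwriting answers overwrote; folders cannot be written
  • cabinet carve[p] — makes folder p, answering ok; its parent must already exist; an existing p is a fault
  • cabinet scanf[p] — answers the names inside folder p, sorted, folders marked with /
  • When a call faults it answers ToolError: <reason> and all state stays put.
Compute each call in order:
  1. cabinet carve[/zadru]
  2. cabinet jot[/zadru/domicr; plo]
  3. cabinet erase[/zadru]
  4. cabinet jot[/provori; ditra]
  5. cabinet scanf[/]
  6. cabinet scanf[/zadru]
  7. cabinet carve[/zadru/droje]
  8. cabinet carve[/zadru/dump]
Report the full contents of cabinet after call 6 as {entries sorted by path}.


Answer: {jiheb=li, joha_eb=brudo, provori=ditra, zadru/, zadru/domicr=plo}

Derivation:
! 1. cabinet carve(p: /zadru) -> ok
! 2. cabinet jot(p: /zadru/domicr, c: plo) -> created
! 3. cabinet erase(p: /zadru) -> ToolError: not empty
! 4. cabinet jot(p: /provori, c: ditra) -> created
! 5. cabinet scanf(p: /) -> [jiheb, joha_eb, provori, zadru/]
! 6. cabinet scanf(p: /zadru) -> [domicr]
! 7. cabinet carve(p: /zadru/droje) -> ok
! 8. cabinet carve(p: /zadru/dump) -> ok


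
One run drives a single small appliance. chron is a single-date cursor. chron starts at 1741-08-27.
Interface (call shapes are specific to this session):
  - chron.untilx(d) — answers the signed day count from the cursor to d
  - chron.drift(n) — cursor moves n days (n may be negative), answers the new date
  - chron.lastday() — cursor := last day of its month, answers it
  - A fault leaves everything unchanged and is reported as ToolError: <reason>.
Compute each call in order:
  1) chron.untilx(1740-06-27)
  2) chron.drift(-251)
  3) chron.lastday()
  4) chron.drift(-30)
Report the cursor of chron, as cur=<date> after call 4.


Answer: cur=1740-12-01

Derivation:
Using chron.untilx passing d: 1740-06-27, and observe -426.
I try chron.drift passing n: -251, yielding 1740-12-19.
Now I run chron.lastday, and observe 1740-12-31.
I use chron.drift passing n: -30, yielding 1740-12-01.


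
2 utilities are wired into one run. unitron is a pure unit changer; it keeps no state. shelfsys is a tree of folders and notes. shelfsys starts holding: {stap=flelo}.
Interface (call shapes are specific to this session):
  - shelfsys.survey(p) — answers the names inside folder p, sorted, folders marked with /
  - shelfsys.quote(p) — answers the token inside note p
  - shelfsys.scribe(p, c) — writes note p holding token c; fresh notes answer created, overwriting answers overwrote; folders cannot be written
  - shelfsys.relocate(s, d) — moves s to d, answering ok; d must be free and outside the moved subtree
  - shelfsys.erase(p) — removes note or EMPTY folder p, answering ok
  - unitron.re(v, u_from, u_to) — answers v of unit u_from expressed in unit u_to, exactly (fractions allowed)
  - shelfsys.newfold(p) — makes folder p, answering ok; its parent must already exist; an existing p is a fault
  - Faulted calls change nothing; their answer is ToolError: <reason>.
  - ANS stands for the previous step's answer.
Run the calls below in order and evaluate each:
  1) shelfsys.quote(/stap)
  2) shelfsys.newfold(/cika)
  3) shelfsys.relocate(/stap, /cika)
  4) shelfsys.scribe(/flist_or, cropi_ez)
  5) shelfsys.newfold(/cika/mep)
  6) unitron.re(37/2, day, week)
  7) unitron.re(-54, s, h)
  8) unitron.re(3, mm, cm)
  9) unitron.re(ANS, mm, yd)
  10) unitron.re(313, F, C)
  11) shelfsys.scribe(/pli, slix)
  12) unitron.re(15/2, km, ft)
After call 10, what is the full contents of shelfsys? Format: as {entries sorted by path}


CALL shelfsys.quote[p='/stap']
RET  flelo
CALL shelfsys.newfold[p='/cika']
RET  ok
CALL shelfsys.relocate[s='/stap'; d='/cika']
RET  ToolError: exists
CALL shelfsys.scribe[p='/flist_or'; c='cropi_ez']
RET  created
CALL shelfsys.newfold[p='/cika/mep']
RET  ok
CALL unitron.re[v='37/2'; u_from='day'; u_to='week']
RET  37/14
CALL unitron.re[v='-54'; u_from='s'; u_to='h']
RET  -3/200
CALL unitron.re[v='3'; u_from='mm'; u_to='cm']
RET  3/10
CALL unitron.re[v='ANS'; u_from='mm'; u_to='yd']
RET  1/3048
CALL unitron.re[v='313'; u_from='F'; u_to='C']
RET  1405/9
CALL shelfsys.scribe[p='/pli'; c='slix']
RET  created
CALL unitron.re[v='15/2'; u_from='km'; u_to='ft']
RET  3125000/127

Answer: {cika/, cika/mep/, flist_or=cropi_ez, stap=flelo}


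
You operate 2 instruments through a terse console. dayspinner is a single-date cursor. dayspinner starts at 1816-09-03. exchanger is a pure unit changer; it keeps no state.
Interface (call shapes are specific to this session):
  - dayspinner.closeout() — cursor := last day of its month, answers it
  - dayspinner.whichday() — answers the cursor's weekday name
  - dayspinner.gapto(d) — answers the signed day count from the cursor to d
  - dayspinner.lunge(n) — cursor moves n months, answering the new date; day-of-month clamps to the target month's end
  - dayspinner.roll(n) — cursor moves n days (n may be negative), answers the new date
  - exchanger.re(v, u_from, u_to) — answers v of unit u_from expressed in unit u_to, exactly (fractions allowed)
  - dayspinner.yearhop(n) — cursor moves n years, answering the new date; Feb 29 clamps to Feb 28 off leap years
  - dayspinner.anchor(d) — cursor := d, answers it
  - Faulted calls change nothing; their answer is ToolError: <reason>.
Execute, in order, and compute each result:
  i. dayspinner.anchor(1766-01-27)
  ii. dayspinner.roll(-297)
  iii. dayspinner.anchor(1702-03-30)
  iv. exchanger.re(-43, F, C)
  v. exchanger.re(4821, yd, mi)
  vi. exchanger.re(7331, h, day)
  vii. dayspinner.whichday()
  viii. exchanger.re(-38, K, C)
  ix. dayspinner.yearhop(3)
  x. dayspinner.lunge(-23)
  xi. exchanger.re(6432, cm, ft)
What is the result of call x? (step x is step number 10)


Do: dayspinner.anchor[d: 1766-01-27]
See: 1766-01-27
Do: dayspinner.roll[n: -297]
See: 1765-04-05
Do: dayspinner.anchor[d: 1702-03-30]
See: 1702-03-30
Do: exchanger.re[v: -43; u_from: F; u_to: C]
See: -125/3
Do: exchanger.re[v: 4821; u_from: yd; u_to: mi]
See: 4821/1760
Do: exchanger.re[v: 7331; u_from: h; u_to: day]
See: 7331/24
Do: dayspinner.whichday[]
See: Thursday
Do: exchanger.re[v: -38; u_from: K; u_to: C]
See: -6223/20
Do: dayspinner.yearhop[n: 3]
See: 1705-03-30
Do: dayspinner.lunge[n: -23]
See: 1703-04-30
Do: exchanger.re[v: 6432; u_from: cm; u_to: ft]
See: 26800/127

Answer: 1703-04-30


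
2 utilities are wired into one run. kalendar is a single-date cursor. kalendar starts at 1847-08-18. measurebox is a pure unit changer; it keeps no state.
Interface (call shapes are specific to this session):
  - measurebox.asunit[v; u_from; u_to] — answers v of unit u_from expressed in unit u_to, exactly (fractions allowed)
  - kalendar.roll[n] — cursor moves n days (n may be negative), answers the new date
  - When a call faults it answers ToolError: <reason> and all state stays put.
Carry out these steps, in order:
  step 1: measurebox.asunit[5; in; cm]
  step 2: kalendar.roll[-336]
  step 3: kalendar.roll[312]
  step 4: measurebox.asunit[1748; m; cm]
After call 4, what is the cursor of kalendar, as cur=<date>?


% asunit v=5 u_from=in u_to=cm
= 127/10
% roll n=-336
= 1846-09-16
% roll n=312
= 1847-07-25
% asunit v=1748 u_from=m u_to=cm
= 174800

Answer: cur=1847-07-25


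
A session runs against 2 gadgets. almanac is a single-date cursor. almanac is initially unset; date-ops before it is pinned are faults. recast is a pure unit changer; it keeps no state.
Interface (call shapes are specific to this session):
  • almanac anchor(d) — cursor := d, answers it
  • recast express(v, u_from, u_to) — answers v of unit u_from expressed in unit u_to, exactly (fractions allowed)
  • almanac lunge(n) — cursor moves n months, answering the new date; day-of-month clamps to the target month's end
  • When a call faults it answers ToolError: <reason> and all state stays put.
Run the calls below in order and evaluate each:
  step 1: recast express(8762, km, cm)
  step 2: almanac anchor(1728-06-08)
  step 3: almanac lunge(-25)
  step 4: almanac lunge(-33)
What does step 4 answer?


Next I call recast express with v=8762, u_from=km, u_to=cm: 876200000.
I run almanac anchor with d=1728-06-08, yielding 1728-06-08.
Then almanac lunge with n=-25, and get 1726-05-08.
Using almanac lunge with n=-33, and observe 1723-08-08.

Answer: 1723-08-08


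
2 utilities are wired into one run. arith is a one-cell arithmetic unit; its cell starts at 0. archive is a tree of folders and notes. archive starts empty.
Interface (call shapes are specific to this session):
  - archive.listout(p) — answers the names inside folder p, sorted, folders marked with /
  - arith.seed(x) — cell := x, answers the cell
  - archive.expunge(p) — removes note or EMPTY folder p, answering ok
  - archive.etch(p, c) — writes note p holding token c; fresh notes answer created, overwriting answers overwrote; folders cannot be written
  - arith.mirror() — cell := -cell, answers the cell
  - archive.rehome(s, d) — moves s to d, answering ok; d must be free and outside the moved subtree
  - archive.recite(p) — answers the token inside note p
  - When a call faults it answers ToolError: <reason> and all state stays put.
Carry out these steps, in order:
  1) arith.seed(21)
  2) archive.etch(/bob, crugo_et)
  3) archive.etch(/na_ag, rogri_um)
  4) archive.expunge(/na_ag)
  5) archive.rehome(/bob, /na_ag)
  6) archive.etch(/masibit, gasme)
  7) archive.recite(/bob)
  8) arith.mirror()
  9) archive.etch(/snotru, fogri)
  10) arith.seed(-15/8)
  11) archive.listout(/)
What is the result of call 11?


Answer: [masibit, na_ag, snotru]

Derivation:
// 1. arith.seed(x=21) ~> 21
// 2. archive.etch(p=/bob, c=crugo_et) ~> created
// 3. archive.etch(p=/na_ag, c=rogri_um) ~> created
// 4. archive.expunge(p=/na_ag) ~> ok
// 5. archive.rehome(s=/bob, d=/na_ag) ~> ok
// 6. archive.etch(p=/masibit, c=gasme) ~> created
// 7. archive.recite(p=/bob) ~> ToolError: not found
// 8. arith.mirror() ~> -21
// 9. archive.etch(p=/snotru, c=fogri) ~> created
// 10. arith.seed(x=-15/8) ~> -15/8
// 11. archive.listout(p=/) ~> [masibit, na_ag, snotru]


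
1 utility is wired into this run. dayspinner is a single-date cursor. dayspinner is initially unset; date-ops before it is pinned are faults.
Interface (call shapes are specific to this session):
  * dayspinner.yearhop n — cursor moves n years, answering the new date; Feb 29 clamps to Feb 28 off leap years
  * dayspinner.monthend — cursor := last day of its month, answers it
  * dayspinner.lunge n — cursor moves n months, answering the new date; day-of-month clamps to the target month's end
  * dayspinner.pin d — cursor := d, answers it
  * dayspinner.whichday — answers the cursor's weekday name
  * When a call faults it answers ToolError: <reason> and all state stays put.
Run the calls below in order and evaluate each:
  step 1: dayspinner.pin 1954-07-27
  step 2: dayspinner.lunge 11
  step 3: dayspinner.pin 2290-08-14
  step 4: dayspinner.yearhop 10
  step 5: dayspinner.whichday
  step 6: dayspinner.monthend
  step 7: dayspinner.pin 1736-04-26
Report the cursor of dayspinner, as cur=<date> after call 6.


Do: dayspinner.pin[d→1954-07-27]
See: 1954-07-27
Do: dayspinner.lunge[n→11]
See: 1955-06-27
Do: dayspinner.pin[d→2290-08-14]
See: 2290-08-14
Do: dayspinner.yearhop[n→10]
See: 2300-08-14
Do: dayspinner.whichday[]
See: Tuesday
Do: dayspinner.monthend[]
See: 2300-08-31
Do: dayspinner.pin[d→1736-04-26]
See: 1736-04-26

Answer: cur=2300-08-31


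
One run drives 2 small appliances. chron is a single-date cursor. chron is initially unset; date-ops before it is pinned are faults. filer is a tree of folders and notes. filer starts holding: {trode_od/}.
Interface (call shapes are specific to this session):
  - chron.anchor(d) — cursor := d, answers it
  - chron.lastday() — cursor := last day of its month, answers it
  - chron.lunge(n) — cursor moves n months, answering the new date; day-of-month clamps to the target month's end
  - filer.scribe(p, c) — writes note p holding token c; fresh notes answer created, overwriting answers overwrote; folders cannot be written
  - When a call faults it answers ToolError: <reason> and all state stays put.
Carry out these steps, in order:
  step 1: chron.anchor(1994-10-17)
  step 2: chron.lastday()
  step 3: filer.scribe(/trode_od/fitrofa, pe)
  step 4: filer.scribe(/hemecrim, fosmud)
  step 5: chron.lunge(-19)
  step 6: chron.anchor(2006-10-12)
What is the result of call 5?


Answer: 1993-03-31

Derivation:
[in] chron.anchor d→1994-10-17
:: 1994-10-17
[in] chron.lastday
:: 1994-10-31
[in] filer.scribe p→/trode_od/fitrofa c→pe
:: created
[in] filer.scribe p→/hemecrim c→fosmud
:: created
[in] chron.lunge n→-19
:: 1993-03-31
[in] chron.anchor d→2006-10-12
:: 2006-10-12


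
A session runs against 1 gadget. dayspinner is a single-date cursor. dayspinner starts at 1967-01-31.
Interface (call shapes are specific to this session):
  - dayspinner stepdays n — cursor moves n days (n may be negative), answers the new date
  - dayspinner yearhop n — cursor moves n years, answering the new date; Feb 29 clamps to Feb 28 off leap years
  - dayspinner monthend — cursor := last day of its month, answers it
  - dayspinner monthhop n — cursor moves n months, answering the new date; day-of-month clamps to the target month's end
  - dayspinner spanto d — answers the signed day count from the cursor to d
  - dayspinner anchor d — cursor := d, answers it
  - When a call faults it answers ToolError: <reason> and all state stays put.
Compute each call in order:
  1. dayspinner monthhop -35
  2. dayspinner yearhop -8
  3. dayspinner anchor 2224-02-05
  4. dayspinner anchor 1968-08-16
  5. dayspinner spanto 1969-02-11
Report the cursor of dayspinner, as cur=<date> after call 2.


Answer: cur=1956-02-29

Derivation:
Now I run dayspinner monthhop using n→-35, → 1964-02-29.
I call dayspinner yearhop using n→-8, which returns 1956-02-29.
Using dayspinner anchor using d→2224-02-05, yielding 2224-02-05.
I try dayspinner anchor using d→1968-08-16, giving 1968-08-16.
I invoke dayspinner spanto using d→1969-02-11, yielding 179.


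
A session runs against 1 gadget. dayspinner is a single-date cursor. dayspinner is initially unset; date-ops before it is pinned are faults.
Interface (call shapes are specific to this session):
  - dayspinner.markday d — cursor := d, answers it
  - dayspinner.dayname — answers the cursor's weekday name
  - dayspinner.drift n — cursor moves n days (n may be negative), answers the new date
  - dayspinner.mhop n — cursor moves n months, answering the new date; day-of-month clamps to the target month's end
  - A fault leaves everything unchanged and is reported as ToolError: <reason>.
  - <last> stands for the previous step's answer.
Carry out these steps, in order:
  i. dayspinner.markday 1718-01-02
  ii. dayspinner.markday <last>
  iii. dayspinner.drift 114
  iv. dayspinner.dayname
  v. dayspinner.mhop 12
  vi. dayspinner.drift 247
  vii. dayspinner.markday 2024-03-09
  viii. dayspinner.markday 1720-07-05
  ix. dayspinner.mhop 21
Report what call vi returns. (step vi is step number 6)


! dayspinner.markday(d='1718-01-02') -> 1718-01-02
! dayspinner.markday(d='<last>') -> 1718-01-02
! dayspinner.drift(n='114') -> 1718-04-26
! dayspinner.dayname() -> Tuesday
! dayspinner.mhop(n='12') -> 1719-04-26
! dayspinner.drift(n='247') -> 1719-12-29
! dayspinner.markday(d='2024-03-09') -> 2024-03-09
! dayspinner.markday(d='1720-07-05') -> 1720-07-05
! dayspinner.mhop(n='21') -> 1722-04-05

Answer: 1719-12-29


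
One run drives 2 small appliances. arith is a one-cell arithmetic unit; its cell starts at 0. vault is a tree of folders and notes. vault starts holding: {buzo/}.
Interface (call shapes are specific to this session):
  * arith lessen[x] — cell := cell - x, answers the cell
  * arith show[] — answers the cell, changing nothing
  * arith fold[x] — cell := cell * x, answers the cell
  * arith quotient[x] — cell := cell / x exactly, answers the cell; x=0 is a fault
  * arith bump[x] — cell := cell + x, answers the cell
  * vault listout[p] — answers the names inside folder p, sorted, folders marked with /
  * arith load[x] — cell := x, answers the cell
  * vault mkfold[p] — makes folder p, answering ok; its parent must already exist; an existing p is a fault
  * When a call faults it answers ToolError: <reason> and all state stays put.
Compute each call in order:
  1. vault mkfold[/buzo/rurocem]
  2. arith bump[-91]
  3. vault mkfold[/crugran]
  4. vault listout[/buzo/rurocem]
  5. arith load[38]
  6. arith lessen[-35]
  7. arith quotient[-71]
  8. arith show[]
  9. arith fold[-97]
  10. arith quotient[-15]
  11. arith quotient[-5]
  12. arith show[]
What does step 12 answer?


Answer: 7081/5325

Derivation:
> vault mkfold p: /buzo/rurocem
:: ok
> arith bump x: -91
:: -91
> vault mkfold p: /crugran
:: ok
> vault listout p: /buzo/rurocem
:: []
> arith load x: 38
:: 38
> arith lessen x: -35
:: 73
> arith quotient x: -71
:: -73/71
> arith show
:: -73/71
> arith fold x: -97
:: 7081/71
> arith quotient x: -15
:: -7081/1065
> arith quotient x: -5
:: 7081/5325
> arith show
:: 7081/5325


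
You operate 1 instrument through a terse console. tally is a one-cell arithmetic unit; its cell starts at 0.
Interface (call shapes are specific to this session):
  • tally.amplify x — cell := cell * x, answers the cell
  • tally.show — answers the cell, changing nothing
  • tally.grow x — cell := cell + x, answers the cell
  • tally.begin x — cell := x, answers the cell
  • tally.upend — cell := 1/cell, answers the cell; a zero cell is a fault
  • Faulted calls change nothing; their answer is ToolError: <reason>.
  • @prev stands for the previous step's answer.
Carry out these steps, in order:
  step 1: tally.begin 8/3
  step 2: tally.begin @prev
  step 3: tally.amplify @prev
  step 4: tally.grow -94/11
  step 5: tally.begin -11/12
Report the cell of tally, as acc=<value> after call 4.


Answer: acc=-142/99

Derivation:
$ tally.begin x=8/3
:: 8/3
$ tally.begin x=@prev
:: 8/3
$ tally.amplify x=@prev
:: 64/9
$ tally.grow x=-94/11
:: -142/99
$ tally.begin x=-11/12
:: -11/12


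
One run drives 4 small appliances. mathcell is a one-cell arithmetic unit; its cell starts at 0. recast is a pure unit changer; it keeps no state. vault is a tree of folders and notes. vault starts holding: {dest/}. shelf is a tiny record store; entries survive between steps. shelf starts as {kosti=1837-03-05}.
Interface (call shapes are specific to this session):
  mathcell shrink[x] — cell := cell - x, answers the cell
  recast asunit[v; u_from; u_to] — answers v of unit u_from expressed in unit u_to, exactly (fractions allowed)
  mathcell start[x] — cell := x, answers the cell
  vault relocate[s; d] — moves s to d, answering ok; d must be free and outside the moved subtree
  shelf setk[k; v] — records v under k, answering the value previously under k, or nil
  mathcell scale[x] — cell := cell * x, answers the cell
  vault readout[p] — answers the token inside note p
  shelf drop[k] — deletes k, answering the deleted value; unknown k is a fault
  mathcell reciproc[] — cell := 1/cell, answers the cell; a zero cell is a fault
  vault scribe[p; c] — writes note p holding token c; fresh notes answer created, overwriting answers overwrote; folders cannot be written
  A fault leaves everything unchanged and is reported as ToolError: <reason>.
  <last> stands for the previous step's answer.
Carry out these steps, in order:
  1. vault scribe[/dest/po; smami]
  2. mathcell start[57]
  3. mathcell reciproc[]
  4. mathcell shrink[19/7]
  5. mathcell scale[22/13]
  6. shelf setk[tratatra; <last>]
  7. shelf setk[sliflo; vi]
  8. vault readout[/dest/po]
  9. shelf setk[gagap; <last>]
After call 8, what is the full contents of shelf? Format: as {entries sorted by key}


Answer: {kosti=1837-03-05, sliflo=vi, tratatra=-23672/5187}

Derivation:
-> vault scribe(p: /dest/po, c: smami)
<- created
-> mathcell start(x: 57)
<- 57
-> mathcell reciproc()
<- 1/57
-> mathcell shrink(x: 19/7)
<- -1076/399
-> mathcell scale(x: 22/13)
<- -23672/5187
-> shelf setk(k: tratatra, v: <last>)
<- nil
-> shelf setk(k: sliflo, v: vi)
<- nil
-> vault readout(p: /dest/po)
<- smami
-> shelf setk(k: gagap, v: <last>)
<- nil


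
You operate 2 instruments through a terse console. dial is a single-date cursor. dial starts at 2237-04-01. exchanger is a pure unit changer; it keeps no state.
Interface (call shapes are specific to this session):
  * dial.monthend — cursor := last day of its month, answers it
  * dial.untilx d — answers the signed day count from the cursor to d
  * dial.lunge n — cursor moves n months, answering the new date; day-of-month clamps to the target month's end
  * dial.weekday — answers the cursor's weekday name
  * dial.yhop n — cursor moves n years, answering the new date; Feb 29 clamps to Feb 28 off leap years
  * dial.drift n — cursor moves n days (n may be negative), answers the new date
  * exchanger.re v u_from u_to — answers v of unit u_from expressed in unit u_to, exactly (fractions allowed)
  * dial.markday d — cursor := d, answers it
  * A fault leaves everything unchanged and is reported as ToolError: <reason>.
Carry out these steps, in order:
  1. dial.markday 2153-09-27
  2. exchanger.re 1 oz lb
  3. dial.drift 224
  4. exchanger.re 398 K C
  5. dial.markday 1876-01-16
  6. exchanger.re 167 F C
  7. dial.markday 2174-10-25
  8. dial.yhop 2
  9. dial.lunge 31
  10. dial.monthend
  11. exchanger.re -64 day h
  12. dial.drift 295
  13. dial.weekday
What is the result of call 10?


-> dial.markday(d: 2153-09-27)
<- 2153-09-27
-> exchanger.re(v: 1, u_from: oz, u_to: lb)
<- 1/16
-> dial.drift(n: 224)
<- 2154-05-09
-> exchanger.re(v: 398, u_from: K, u_to: C)
<- 2497/20
-> dial.markday(d: 1876-01-16)
<- 1876-01-16
-> exchanger.re(v: 167, u_from: F, u_to: C)
<- 75
-> dial.markday(d: 2174-10-25)
<- 2174-10-25
-> dial.yhop(n: 2)
<- 2176-10-25
-> dial.lunge(n: 31)
<- 2179-05-25
-> dial.monthend()
<- 2179-05-31
-> exchanger.re(v: -64, u_from: day, u_to: h)
<- -1536
-> dial.drift(n: 295)
<- 2180-03-21
-> dial.weekday()
<- Tuesday

Answer: 2179-05-31


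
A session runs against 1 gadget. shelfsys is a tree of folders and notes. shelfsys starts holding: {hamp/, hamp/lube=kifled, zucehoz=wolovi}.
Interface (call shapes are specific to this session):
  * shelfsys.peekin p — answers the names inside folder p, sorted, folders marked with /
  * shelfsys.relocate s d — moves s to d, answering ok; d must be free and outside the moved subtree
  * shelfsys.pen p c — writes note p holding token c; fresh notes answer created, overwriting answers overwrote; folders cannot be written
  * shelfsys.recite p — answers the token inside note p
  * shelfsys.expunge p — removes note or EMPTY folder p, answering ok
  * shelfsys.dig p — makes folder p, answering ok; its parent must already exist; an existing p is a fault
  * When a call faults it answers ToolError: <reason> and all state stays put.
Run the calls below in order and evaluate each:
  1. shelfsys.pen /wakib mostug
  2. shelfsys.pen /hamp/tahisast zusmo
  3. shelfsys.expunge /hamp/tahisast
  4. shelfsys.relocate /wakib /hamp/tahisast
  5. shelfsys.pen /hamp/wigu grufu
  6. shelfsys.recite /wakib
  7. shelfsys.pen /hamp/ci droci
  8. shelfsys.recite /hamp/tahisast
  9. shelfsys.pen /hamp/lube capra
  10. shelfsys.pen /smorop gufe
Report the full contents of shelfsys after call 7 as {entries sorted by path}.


Answer: {hamp/, hamp/ci=droci, hamp/lube=kifled, hamp/tahisast=mostug, hamp/wigu=grufu, zucehoz=wolovi}

Derivation:
I run shelfsys.pen passing p: /wakib, c: mostug, and get created.
Invoking shelfsys.pen passing p: /hamp/tahisast, c: zusmo: created.
I invoke shelfsys.expunge passing p: /hamp/tahisast, → ok.
Next I call shelfsys.relocate passing s: /wakib, d: /hamp/tahisast, giving ok.
Next I call shelfsys.pen passing p: /hamp/wigu, c: grufu, giving created.
Now I run shelfsys.recite passing p: /wakib, and observe ToolError: not found.
I use shelfsys.pen passing p: /hamp/ci, c: droci, and observe created.
I use shelfsys.recite passing p: /hamp/tahisast, → mostug.
I use shelfsys.pen passing p: /hamp/lube, c: capra, and get overwrote.
Now I run shelfsys.pen passing p: /smorop, c: gufe, and observe created.


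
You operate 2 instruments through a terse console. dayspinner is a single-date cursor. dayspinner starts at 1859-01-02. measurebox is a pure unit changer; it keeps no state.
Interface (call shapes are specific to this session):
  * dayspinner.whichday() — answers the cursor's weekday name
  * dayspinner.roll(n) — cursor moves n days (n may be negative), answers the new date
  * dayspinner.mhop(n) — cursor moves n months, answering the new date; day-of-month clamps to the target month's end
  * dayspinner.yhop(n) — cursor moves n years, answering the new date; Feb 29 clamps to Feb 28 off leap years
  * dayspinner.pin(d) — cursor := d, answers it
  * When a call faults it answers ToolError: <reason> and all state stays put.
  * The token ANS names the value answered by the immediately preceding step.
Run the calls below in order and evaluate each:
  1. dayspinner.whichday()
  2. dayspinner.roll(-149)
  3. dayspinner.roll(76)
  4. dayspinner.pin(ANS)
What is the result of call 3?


Act: whichday[]
Obs: Sunday
Act: roll[-149]
Obs: 1858-08-06
Act: roll[76]
Obs: 1858-10-21
Act: pin[ANS]
Obs: 1858-10-21

Answer: 1858-10-21


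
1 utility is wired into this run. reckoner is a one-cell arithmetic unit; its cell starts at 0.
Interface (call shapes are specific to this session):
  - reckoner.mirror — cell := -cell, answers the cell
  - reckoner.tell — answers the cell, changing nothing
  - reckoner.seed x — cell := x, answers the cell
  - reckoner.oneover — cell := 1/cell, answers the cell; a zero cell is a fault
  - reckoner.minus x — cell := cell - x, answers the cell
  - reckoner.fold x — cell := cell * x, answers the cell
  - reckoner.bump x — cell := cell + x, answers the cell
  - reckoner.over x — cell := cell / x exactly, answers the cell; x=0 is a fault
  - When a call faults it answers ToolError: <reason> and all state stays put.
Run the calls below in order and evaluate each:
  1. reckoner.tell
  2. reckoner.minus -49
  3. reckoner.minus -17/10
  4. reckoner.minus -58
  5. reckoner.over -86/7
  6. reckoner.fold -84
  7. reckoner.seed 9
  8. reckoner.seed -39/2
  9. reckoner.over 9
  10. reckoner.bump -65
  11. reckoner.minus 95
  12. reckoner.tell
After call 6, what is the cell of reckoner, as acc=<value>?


# 1. reckoner.tell() => 0
# 2. reckoner.minus(x: -49) => 49
# 3. reckoner.minus(x: -17/10) => 507/10
# 4. reckoner.minus(x: -58) => 1087/10
# 5. reckoner.over(x: -86/7) => -7609/860
# 6. reckoner.fold(x: -84) => 159789/215
# 7. reckoner.seed(x: 9) => 9
# 8. reckoner.seed(x: -39/2) => -39/2
# 9. reckoner.over(x: 9) => -13/6
# 10. reckoner.bump(x: -65) => -403/6
# 11. reckoner.minus(x: 95) => -973/6
# 12. reckoner.tell() => -973/6

Answer: acc=159789/215


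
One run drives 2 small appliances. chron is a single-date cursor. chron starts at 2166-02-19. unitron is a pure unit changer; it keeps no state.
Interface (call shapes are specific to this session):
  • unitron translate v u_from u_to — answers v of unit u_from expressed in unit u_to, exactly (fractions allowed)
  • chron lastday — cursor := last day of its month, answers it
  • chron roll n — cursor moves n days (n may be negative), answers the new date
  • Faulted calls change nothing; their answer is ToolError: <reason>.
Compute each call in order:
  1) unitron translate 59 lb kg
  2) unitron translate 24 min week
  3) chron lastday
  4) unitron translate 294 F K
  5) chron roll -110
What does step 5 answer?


Answer: 2165-11-10

Derivation:
>>> unitron translate v→59 u_from→lb u_to→kg
  2676194983/100000000
>>> unitron translate v→24 u_from→min u_to→week
  1/420
>>> chron lastday
  2166-02-28
>>> unitron translate v→294 u_from→F u_to→K
  75367/180
>>> chron roll n→-110
  2165-11-10


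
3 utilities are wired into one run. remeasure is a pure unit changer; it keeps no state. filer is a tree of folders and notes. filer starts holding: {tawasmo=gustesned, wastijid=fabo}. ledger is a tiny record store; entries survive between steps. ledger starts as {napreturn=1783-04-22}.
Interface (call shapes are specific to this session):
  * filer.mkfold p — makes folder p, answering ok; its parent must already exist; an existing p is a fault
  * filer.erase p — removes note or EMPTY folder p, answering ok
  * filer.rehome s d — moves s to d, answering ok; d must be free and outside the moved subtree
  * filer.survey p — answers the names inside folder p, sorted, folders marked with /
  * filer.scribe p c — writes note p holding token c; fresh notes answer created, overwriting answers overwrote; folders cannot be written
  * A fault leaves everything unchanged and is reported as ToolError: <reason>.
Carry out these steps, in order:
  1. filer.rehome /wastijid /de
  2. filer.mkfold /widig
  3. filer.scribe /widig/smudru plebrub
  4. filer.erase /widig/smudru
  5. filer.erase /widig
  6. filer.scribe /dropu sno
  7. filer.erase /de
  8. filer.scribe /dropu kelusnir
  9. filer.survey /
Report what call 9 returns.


Step: filer.rehome[s→/wastijid; d→/de]
Result: ok
Step: filer.mkfold[p→/widig]
Result: ok
Step: filer.scribe[p→/widig/smudru; c→plebrub]
Result: created
Step: filer.erase[p→/widig/smudru]
Result: ok
Step: filer.erase[p→/widig]
Result: ok
Step: filer.scribe[p→/dropu; c→sno]
Result: created
Step: filer.erase[p→/de]
Result: ok
Step: filer.scribe[p→/dropu; c→kelusnir]
Result: overwrote
Step: filer.survey[p→/]
Result: [dropu, tawasmo]

Answer: [dropu, tawasmo]


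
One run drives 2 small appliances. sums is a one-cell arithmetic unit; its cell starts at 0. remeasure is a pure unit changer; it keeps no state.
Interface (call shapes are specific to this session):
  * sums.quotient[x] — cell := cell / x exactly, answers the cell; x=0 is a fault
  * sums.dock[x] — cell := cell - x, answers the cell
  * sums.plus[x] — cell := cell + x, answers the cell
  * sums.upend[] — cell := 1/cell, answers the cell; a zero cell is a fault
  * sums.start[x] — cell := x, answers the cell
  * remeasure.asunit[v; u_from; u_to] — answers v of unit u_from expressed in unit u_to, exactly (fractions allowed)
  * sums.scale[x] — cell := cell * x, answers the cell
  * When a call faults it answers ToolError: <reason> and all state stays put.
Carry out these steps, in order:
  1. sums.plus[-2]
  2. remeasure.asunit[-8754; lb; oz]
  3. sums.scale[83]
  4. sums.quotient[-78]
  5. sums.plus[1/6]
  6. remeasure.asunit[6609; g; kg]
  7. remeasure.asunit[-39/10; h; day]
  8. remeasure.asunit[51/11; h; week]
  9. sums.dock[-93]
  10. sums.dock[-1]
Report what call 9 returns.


Act: sums.plus[-2]
Obs: -2
Act: remeasure.asunit[-8754; lb; oz]
Obs: -140064
Act: sums.scale[83]
Obs: -166
Act: sums.quotient[-78]
Obs: 83/39
Act: sums.plus[1/6]
Obs: 179/78
Act: remeasure.asunit[6609; g; kg]
Obs: 6609/1000
Act: remeasure.asunit[-39/10; h; day]
Obs: -13/80
Act: remeasure.asunit[51/11; h; week]
Obs: 17/616
Act: sums.dock[-93]
Obs: 7433/78
Act: sums.dock[-1]
Obs: 7511/78

Answer: 7433/78


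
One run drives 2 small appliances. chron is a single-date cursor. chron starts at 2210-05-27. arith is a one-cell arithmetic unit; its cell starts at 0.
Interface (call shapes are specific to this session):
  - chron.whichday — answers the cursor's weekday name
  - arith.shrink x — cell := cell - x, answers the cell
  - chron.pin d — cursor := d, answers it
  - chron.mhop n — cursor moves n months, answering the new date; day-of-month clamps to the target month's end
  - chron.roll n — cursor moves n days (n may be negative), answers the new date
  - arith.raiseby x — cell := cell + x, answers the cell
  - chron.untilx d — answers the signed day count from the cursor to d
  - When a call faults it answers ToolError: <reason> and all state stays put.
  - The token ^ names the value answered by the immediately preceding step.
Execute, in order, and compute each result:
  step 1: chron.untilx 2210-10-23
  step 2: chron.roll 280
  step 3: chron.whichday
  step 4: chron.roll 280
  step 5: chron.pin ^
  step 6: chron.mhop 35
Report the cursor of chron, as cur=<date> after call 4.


Answer: cur=2211-12-08

Derivation:
# 1. chron.untilx(2210-10-23) ~> 149
# 2. chron.roll(280) ~> 2211-03-03
# 3. chron.whichday() ~> Sunday
# 4. chron.roll(280) ~> 2211-12-08
# 5. chron.pin(^) ~> 2211-12-08
# 6. chron.mhop(35) ~> 2214-11-08
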